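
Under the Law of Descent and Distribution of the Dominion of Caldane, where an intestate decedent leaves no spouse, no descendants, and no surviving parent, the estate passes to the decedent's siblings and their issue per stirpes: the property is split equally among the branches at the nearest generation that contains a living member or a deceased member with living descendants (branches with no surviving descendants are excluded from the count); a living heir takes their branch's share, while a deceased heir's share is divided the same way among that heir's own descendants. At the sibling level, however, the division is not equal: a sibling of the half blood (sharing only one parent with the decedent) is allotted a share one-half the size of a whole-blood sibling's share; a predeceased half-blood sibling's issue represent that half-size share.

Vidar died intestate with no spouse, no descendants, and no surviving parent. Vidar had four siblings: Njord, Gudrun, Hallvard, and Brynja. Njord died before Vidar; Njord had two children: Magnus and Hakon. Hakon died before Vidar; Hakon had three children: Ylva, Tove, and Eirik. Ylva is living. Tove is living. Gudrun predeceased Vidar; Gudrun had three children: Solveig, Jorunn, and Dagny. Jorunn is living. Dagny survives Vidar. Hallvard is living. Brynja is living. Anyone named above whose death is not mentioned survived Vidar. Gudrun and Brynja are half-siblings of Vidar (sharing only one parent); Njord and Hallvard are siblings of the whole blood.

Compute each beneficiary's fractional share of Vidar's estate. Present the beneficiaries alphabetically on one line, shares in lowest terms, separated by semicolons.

Brynja 1/6; Dagny 1/18; Eirik 1/18; Hallvard 1/3; Jorunn 1/18; Magnus 1/6; Solveig 1/18; Tove 1/18; Ylva 1/18

No spouse, descendants, or parent survives, so the estate passes to Vidar's siblings per stirpes.
Half-blood siblings count for one-half the weight of whole-blood siblings at the initial division.
Dividing 1 in proportion to weights (total weight 3): Njord (weight 1) → 1/3; Gudrun (weight 1/2) → 1/6; Hallvard (weight 1) → 1/3; Brynja (weight 1/2) → 1/6.
Njord predeceased; the 1/3 allotted to Njord's branch passes to Njord's issue by representation.
The 1/3 is divided into 2 equal shares of 1/6 among Magnus, Hakon.
Magnus is living and takes 1/6.
Hakon predeceased; the 1/6 allotted to Hakon's branch passes to Hakon's issue by representation.
The 1/6 is divided into 3 equal shares of 1/18 among Ylva, Tove, Eirik.
Ylva is living and takes 1/18.
Tove is living and takes 1/18.
Eirik is living and takes 1/18.
Gudrun predeceased; the 1/6 allotted to Gudrun's branch passes to Gudrun's issue by representation.
The 1/6 is divided into 3 equal shares of 1/18 among Solveig, Jorunn, Dagny.
Solveig is living and takes 1/18.
Jorunn is living and takes 1/18.
Dagny is living and takes 1/18.
Hallvard is living and takes 1/3.
Brynja is living and takes 1/6.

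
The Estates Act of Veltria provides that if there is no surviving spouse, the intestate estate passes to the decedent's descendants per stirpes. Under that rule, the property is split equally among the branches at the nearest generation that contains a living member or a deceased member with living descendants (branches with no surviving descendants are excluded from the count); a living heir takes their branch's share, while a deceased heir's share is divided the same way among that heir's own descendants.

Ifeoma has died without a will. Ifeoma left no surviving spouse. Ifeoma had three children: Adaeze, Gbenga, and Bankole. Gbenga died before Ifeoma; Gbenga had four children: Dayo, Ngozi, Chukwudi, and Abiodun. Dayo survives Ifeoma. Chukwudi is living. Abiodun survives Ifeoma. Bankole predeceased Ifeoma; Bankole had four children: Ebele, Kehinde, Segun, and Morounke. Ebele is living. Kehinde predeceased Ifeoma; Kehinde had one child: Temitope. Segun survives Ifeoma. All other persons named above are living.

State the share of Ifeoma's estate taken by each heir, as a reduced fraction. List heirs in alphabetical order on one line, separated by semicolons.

There is no surviving spouse, so the entire estate passes to Ifeoma's descendants per stirpes.
The estate is divided into 3 equal shares of 1/3 among Adaeze, Gbenga, Bankole.
Adaeze is living and takes 1/3.
Gbenga predeceased; the 1/3 allotted to Gbenga's branch passes to Gbenga's issue by representation.
The 1/3 is divided into 4 equal shares of 1/12 among Dayo, Ngozi, Chukwudi, Abiodun.
Dayo is living and takes 1/12.
Ngozi is living and takes 1/12.
Chukwudi is living and takes 1/12.
Abiodun is living and takes 1/12.
Bankole predeceased; the 1/3 allotted to Bankole's branch passes to Bankole's issue by representation.
The 1/3 is divided into 4 equal shares of 1/12 among Ebele, Kehinde, Segun, Morounke.
Ebele is living and takes 1/12.
Kehinde predeceased; the 1/12 allotted to Kehinde's branch passes to Kehinde's issue by representation.
Temitope is the sole taker at this level and receives the full 1/12.
Segun is living and takes 1/12.
Morounke is living and takes 1/12.

Abiodun 1/12; Adaeze 1/3; Chukwudi 1/12; Dayo 1/12; Ebele 1/12; Morounke 1/12; Ngozi 1/12; Segun 1/12; Temitope 1/12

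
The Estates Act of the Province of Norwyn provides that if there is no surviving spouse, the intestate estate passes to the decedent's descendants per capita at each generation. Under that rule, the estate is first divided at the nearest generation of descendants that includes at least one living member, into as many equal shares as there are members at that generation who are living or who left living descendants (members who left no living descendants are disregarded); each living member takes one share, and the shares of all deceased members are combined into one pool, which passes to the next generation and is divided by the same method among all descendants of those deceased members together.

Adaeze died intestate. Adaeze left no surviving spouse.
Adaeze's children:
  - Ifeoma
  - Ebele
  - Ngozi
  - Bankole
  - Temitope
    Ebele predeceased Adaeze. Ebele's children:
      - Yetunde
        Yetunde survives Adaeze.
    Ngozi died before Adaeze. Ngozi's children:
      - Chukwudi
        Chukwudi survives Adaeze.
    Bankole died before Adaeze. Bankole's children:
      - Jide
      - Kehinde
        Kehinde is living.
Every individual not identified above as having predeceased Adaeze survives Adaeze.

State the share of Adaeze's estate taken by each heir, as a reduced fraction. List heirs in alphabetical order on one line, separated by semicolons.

Chukwudi 3/20; Ifeoma 1/5; Jide 3/20; Kehinde 3/20; Temitope 1/5; Yetunde 3/20

There is no surviving spouse, so the entire estate passes to Adaeze's descendants per capita at each generation.
At generation 1 (Ifeoma, Ebele, Ngozi, Bankole, Temitope) there are 5 shares of (1)/5 = 1/5 each.
Living: Ifeoma and Temitope — each takes 1/5.
Deceased: Ebele, Ngozi, and Bankole. Their combined 3/5 is pooled and carried to generation 2.
At generation 2 (Yetunde, Chukwudi, Jide, Kehinde) there are 4 shares of (3/5)/4 = 3/20 each.
Living: Yetunde, Chukwudi, Jide, and Kehinde — each takes 3/20.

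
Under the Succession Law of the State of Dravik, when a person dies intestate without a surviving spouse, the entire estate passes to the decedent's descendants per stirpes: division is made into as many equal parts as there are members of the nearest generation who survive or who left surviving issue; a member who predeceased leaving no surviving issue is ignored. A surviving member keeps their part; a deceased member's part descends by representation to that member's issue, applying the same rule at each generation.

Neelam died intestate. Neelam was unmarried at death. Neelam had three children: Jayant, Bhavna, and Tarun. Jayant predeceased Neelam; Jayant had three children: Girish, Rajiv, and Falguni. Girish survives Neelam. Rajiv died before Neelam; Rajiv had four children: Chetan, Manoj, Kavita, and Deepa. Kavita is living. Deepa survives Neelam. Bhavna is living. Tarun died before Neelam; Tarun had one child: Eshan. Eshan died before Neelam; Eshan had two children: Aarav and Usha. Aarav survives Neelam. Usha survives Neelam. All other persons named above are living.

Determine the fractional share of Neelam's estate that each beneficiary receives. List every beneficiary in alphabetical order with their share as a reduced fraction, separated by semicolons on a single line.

Aarav 1/6; Bhavna 1/3; Chetan 1/36; Deepa 1/36; Falguni 1/9; Girish 1/9; Kavita 1/36; Manoj 1/36; Usha 1/6

There is no surviving spouse, so the entire estate passes to Neelam's descendants per stirpes.
The estate is divided into 3 equal shares of 1/3 among Jayant, Bhavna, Tarun.
Jayant predeceased; the 1/3 allotted to Jayant's branch passes to Jayant's issue by representation.
The 1/3 is divided into 3 equal shares of 1/9 among Girish, Rajiv, Falguni.
Girish is living and takes 1/9.
Rajiv predeceased; the 1/9 allotted to Rajiv's branch passes to Rajiv's issue by representation.
The 1/9 is divided into 4 equal shares of 1/36 among Chetan, Manoj, Kavita, Deepa.
Chetan is living and takes 1/36.
Manoj is living and takes 1/36.
Kavita is living and takes 1/36.
Deepa is living and takes 1/36.
Falguni is living and takes 1/9.
Bhavna is living and takes 1/3.
Tarun predeceased; the 1/3 allotted to Tarun's branch passes to Tarun's issue by representation.
Eshan's line is the sole branch at this level, so the full 1/3 passes to Eshan's issue by representation.
The 1/3 is divided into 2 equal shares of 1/6 among Aarav, Usha.
Aarav is living and takes 1/6.
Usha is living and takes 1/6.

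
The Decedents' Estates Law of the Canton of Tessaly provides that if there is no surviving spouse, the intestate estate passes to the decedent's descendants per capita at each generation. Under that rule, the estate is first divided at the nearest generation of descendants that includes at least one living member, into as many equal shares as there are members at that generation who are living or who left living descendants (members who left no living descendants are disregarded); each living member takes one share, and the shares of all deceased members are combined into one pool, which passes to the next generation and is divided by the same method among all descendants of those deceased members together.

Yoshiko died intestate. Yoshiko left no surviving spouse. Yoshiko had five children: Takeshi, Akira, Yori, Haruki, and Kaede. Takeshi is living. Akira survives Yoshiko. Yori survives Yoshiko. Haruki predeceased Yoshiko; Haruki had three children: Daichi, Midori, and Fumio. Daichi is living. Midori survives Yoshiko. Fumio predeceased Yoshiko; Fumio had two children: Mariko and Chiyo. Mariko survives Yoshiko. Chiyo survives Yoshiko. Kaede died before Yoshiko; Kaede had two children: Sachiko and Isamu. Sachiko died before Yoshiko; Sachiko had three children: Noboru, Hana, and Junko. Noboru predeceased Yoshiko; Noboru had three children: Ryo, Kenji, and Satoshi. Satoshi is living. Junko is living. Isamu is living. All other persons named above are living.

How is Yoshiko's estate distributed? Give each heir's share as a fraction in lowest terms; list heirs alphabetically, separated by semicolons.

There is no surviving spouse, so the entire estate passes to Yoshiko's descendants per capita at each generation.
At generation 1 (Takeshi, Akira, Yori, Haruki, Kaede) there are 5 shares of (1)/5 = 1/5 each.
Living: Takeshi, Akira, and Yori — each takes 1/5.
Deceased: Haruki and Kaede. Their combined 2/5 is pooled and carried to generation 2.
At generation 2 (Daichi, Midori, Fumio, Sachiko, Isamu) there are 5 shares of (2/5)/5 = 2/25 each.
Living: Daichi, Midori, and Isamu — each takes 2/25.
Deceased: Fumio and Sachiko. Their combined 4/25 is pooled and carried to generation 3.
At generation 3 (Mariko, Chiyo, Noboru, Hana, Junko) there are 5 shares of (4/25)/5 = 4/125 each.
Living: Mariko, Chiyo, Hana, and Junko — each takes 4/125.
Deceased: Noboru. That 4/125 share is carried to generation 4.
At generation 4 (Ryo, Kenji, Satoshi) there are 3 shares of (4/125)/3 = 4/375 each.
Living: Ryo, Kenji, and Satoshi — each takes 4/375.

Akira 1/5; Chiyo 4/125; Daichi 2/25; Hana 4/125; Isamu 2/25; Junko 4/125; Kenji 4/375; Mariko 4/125; Midori 2/25; Ryo 4/375; Satoshi 4/375; Takeshi 1/5; Yori 1/5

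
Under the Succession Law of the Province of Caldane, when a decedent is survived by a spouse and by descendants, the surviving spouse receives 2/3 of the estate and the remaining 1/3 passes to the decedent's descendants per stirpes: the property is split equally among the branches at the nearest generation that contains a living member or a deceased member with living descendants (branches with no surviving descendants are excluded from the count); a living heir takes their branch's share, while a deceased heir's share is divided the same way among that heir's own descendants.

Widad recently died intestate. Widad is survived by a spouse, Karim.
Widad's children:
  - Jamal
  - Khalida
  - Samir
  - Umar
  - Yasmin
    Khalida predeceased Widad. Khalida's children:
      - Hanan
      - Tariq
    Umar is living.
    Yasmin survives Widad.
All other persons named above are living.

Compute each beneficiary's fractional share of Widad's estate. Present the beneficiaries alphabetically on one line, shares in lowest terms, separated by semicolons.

Karim, as surviving spouse, takes 2/3.
The remaining 1/3 passes to Widad's descendants per stirpes.
The 1/3 is divided into 5 equal shares of 1/15 among Jamal, Khalida, Samir, Umar, Yasmin.
Jamal is living and takes 1/15.
Khalida predeceased; the 1/15 allotted to Khalida's branch passes to Khalida's issue by representation.
The 1/15 is divided into 2 equal shares of 1/30 among Hanan, Tariq.
Hanan is living and takes 1/30.
Tariq is living and takes 1/30.
Samir is living and takes 1/15.
Umar is living and takes 1/15.
Yasmin is living and takes 1/15.

Hanan 1/30; Jamal 1/15; Karim 2/3; Samir 1/15; Tariq 1/30; Umar 1/15; Yasmin 1/15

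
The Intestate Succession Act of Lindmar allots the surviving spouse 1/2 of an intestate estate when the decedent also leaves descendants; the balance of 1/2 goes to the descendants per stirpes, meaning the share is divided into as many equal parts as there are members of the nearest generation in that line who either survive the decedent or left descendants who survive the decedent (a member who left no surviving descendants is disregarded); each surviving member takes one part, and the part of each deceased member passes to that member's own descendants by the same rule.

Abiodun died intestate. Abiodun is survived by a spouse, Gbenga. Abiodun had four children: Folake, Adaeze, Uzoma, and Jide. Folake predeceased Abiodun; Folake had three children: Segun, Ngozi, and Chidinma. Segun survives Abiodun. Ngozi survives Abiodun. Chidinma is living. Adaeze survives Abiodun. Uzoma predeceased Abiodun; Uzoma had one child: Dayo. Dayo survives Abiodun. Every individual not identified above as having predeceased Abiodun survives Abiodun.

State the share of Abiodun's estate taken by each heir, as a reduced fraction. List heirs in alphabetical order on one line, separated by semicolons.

Gbenga, as surviving spouse, takes 1/2.
The remaining 1/2 passes to Abiodun's descendants per stirpes.
The 1/2 is divided into 4 equal shares of 1/8 among Folake, Adaeze, Uzoma, Jide.
Folake predeceased; the 1/8 allotted to Folake's branch passes to Folake's issue by representation.
The 1/8 is divided into 3 equal shares of 1/24 among Segun, Ngozi, Chidinma.
Segun is living and takes 1/24.
Ngozi is living and takes 1/24.
Chidinma is living and takes 1/24.
Adaeze is living and takes 1/8.
Uzoma predeceased; the 1/8 allotted to Uzoma's branch passes to Uzoma's issue by representation.
Dayo is the sole taker at this level and receives the full 1/8.
Jide is living and takes 1/8.

Adaeze 1/8; Chidinma 1/24; Dayo 1/8; Gbenga 1/2; Jide 1/8; Ngozi 1/24; Segun 1/24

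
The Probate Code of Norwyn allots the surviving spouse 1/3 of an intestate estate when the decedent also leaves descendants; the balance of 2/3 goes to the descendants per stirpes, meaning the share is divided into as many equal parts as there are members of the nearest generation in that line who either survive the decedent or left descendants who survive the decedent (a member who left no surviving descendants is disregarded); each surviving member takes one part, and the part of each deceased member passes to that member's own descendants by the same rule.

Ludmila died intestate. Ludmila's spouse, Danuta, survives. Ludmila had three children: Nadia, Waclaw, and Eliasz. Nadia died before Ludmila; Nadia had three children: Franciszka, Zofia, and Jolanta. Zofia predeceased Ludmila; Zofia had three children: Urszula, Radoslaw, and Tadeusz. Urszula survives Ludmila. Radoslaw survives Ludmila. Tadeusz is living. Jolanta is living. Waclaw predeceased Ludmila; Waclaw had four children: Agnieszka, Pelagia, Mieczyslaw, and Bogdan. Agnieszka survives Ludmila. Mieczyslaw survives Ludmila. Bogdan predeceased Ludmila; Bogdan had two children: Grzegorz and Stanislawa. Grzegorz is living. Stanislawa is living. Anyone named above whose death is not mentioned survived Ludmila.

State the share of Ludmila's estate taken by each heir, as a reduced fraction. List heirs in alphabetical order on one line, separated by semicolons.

Danuta, as surviving spouse, takes 1/3.
The remaining 2/3 passes to Ludmila's descendants per stirpes.
The 2/3 is divided into 3 equal shares of 2/9 among Nadia, Waclaw, Eliasz.
Nadia predeceased; the 2/9 allotted to Nadia's branch passes to Nadia's issue by representation.
The 2/9 is divided into 3 equal shares of 2/27 among Franciszka, Zofia, Jolanta.
Franciszka is living and takes 2/27.
Zofia predeceased; the 2/27 allotted to Zofia's branch passes to Zofia's issue by representation.
The 2/27 is divided into 3 equal shares of 2/81 among Urszula, Radoslaw, Tadeusz.
Urszula is living and takes 2/81.
Radoslaw is living and takes 2/81.
Tadeusz is living and takes 2/81.
Jolanta is living and takes 2/27.
Waclaw predeceased; the 2/9 allotted to Waclaw's branch passes to Waclaw's issue by representation.
The 2/9 is divided into 4 equal shares of 1/18 among Agnieszka, Pelagia, Mieczyslaw, Bogdan.
Agnieszka is living and takes 1/18.
Pelagia is living and takes 1/18.
Mieczyslaw is living and takes 1/18.
Bogdan predeceased; the 1/18 allotted to Bogdan's branch passes to Bogdan's issue by representation.
The 1/18 is divided into 2 equal shares of 1/36 among Grzegorz, Stanislawa.
Grzegorz is living and takes 1/36.
Stanislawa is living and takes 1/36.
Eliasz is living and takes 2/9.

Agnieszka 1/18; Danuta 1/3; Eliasz 2/9; Franciszka 2/27; Grzegorz 1/36; Jolanta 2/27; Mieczyslaw 1/18; Pelagia 1/18; Radoslaw 2/81; Stanislawa 1/36; Tadeusz 2/81; Urszula 2/81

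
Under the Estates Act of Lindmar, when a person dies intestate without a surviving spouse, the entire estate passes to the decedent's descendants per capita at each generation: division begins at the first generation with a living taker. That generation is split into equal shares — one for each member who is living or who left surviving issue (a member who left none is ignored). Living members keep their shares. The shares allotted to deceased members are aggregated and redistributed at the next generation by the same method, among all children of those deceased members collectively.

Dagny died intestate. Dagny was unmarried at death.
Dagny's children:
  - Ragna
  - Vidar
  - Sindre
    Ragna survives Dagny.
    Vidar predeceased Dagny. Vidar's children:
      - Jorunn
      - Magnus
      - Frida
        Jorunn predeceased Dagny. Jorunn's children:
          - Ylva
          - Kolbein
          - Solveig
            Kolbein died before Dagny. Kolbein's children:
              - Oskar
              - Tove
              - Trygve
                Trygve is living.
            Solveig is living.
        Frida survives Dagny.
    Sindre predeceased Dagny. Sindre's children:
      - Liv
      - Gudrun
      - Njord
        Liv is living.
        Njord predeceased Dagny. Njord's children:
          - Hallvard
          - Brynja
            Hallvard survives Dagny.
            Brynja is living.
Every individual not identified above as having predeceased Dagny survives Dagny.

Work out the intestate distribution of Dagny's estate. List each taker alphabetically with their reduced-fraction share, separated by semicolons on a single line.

There is no surviving spouse, so the entire estate passes to Dagny's descendants per capita at each generation.
At generation 1 (Ragna, Vidar, Sindre) there are 3 shares of (1)/3 = 1/3 each.
Living: Ragna — each takes 1/3.
Deceased: Vidar and Sindre. Their combined 2/3 is pooled and carried to generation 2.
At generation 2 (Jorunn, Magnus, Frida, Liv, Gudrun, Njord) there are 6 shares of (2/3)/6 = 1/9 each.
Living: Magnus, Frida, Liv, and Gudrun — each takes 1/9.
Deceased: Jorunn and Njord. Their combined 2/9 is pooled and carried to generation 3.
At generation 3 (Ylva, Kolbein, Solveig, Hallvard, Brynja) there are 5 shares of (2/9)/5 = 2/45 each.
Living: Ylva, Solveig, Hallvard, and Brynja — each takes 2/45.
Deceased: Kolbein. That 2/45 share is carried to generation 4.
At generation 4 (Oskar, Tove, Trygve) there are 3 shares of (2/45)/3 = 2/135 each.
Living: Oskar, Tove, and Trygve — each takes 2/135.

Brynja 2/45; Frida 1/9; Gudrun 1/9; Hallvard 2/45; Liv 1/9; Magnus 1/9; Oskar 2/135; Ragna 1/3; Solveig 2/45; Tove 2/135; Trygve 2/135; Ylva 2/45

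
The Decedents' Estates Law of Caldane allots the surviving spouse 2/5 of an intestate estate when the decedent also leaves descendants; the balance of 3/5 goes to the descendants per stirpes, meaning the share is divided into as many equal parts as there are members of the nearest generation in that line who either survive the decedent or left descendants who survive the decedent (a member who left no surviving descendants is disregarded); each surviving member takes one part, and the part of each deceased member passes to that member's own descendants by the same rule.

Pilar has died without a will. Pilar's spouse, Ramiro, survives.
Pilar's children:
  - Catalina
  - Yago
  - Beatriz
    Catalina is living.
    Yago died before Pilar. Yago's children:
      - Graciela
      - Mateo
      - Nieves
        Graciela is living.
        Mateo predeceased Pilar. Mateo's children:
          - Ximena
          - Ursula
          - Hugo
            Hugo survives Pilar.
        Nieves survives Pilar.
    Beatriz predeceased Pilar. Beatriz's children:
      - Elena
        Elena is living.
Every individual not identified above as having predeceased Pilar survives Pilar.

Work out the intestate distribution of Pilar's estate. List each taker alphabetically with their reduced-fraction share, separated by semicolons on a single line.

Catalina 1/5; Elena 1/5; Graciela 1/15; Hugo 1/45; Nieves 1/15; Ramiro 2/5; Ursula 1/45; Ximena 1/45

Ramiro, as surviving spouse, takes 2/5.
The remaining 3/5 passes to Pilar's descendants per stirpes.
The 3/5 is divided into 3 equal shares of 1/5 among Catalina, Yago, Beatriz.
Catalina is living and takes 1/5.
Yago predeceased; the 1/5 allotted to Yago's branch passes to Yago's issue by representation.
The 1/5 is divided into 3 equal shares of 1/15 among Graciela, Mateo, Nieves.
Graciela is living and takes 1/15.
Mateo predeceased; the 1/15 allotted to Mateo's branch passes to Mateo's issue by representation.
The 1/15 is divided into 3 equal shares of 1/45 among Ximena, Ursula, Hugo.
Ximena is living and takes 1/45.
Ursula is living and takes 1/45.
Hugo is living and takes 1/45.
Nieves is living and takes 1/15.
Beatriz predeceased; the 1/5 allotted to Beatriz's branch passes to Beatriz's issue by representation.
Elena is the sole taker at this level and receives the full 1/5.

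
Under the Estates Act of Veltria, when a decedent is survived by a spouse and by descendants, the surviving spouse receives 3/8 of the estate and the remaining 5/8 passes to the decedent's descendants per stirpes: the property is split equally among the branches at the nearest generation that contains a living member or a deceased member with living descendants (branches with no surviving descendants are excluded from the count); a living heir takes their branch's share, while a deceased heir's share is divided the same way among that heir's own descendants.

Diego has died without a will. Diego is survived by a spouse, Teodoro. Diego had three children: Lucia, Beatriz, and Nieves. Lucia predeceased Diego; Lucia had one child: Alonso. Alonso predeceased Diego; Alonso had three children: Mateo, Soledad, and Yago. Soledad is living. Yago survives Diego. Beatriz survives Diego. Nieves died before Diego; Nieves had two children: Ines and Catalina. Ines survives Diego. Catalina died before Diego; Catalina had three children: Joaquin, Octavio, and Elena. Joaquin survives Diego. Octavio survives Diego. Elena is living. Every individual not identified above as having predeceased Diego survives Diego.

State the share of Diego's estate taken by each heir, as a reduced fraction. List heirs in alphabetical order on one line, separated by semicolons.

Beatriz 5/24; Elena 5/144; Ines 5/48; Joaquin 5/144; Mateo 5/72; Octavio 5/144; Soledad 5/72; Teodoro 3/8; Yago 5/72

Teodoro, as surviving spouse, takes 3/8.
The remaining 5/8 passes to Diego's descendants per stirpes.
The 5/8 is divided into 3 equal shares of 5/24 among Lucia, Beatriz, Nieves.
Lucia predeceased; the 5/24 allotted to Lucia's branch passes to Lucia's issue by representation.
Alonso's line is the sole branch at this level, so the full 5/24 passes to Alonso's issue by representation.
The 5/24 is divided into 3 equal shares of 5/72 among Mateo, Soledad, Yago.
Mateo is living and takes 5/72.
Soledad is living and takes 5/72.
Yago is living and takes 5/72.
Beatriz is living and takes 5/24.
Nieves predeceased; the 5/24 allotted to Nieves's branch passes to Nieves's issue by representation.
The 5/24 is divided into 2 equal shares of 5/48 among Ines, Catalina.
Ines is living and takes 5/48.
Catalina predeceased; the 5/48 allotted to Catalina's branch passes to Catalina's issue by representation.
The 5/48 is divided into 3 equal shares of 5/144 among Joaquin, Octavio, Elena.
Joaquin is living and takes 5/144.
Octavio is living and takes 5/144.
Elena is living and takes 5/144.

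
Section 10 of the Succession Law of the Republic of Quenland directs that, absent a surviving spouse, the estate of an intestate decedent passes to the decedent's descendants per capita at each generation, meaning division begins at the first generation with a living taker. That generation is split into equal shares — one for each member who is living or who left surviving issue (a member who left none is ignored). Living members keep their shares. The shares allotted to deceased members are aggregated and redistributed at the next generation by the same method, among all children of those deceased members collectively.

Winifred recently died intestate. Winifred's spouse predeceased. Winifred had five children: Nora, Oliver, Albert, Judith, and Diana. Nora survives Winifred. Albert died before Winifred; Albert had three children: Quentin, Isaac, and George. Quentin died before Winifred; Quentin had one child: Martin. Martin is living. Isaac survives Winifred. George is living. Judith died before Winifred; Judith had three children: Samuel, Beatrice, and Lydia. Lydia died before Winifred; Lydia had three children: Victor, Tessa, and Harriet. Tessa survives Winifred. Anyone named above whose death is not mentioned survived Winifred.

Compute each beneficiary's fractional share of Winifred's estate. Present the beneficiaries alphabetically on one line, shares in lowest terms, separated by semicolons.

There is no surviving spouse, so the entire estate passes to Winifred's descendants per capita at each generation.
At generation 1 (Nora, Oliver, Albert, Judith, Diana) there are 5 shares of (1)/5 = 1/5 each.
Living: Nora, Oliver, and Diana — each takes 1/5.
Deceased: Albert and Judith. Their combined 2/5 is pooled and carried to generation 2.
At generation 2 (Quentin, Isaac, George, Samuel, Beatrice, Lydia) there are 6 shares of (2/5)/6 = 1/15 each.
Living: Isaac, George, Samuel, and Beatrice — each takes 1/15.
Deceased: Quentin and Lydia. Their combined 2/15 is pooled and carried to generation 3.
At generation 3 (Martin, Victor, Tessa, Harriet) there are 4 shares of (2/15)/4 = 1/30 each.
Living: Martin, Victor, Tessa, and Harriet — each takes 1/30.

Beatrice 1/15; Diana 1/5; George 1/15; Harriet 1/30; Isaac 1/15; Martin 1/30; Nora 1/5; Oliver 1/5; Samuel 1/15; Tessa 1/30; Victor 1/30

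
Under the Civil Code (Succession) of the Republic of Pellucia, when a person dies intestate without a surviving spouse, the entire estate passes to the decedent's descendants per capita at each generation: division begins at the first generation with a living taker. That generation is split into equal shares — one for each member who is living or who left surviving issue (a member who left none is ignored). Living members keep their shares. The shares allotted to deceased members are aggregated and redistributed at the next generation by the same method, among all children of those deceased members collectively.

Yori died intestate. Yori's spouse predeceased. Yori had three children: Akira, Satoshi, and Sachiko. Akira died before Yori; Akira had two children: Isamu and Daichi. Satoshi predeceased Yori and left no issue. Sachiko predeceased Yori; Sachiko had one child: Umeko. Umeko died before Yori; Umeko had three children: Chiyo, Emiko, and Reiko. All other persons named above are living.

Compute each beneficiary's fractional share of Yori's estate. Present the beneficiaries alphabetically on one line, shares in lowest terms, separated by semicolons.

There is no surviving spouse, so the entire estate passes to Yori's descendants per capita at each generation.
No one at generation 1 (Akira, Sachiko) is living; moving to the next generation.
At generation 2 (Isamu, Daichi, Umeko) there are 3 shares of (1)/3 = 1/3 each.
Living: Isamu and Daichi — each takes 1/3.
Deceased: Umeko. That 1/3 share is carried to generation 3.
At generation 3 (Chiyo, Emiko, Reiko) there are 3 shares of (1/3)/3 = 1/9 each.
Living: Chiyo, Emiko, and Reiko — each takes 1/9.

Chiyo 1/9; Daichi 1/3; Emiko 1/9; Isamu 1/3; Reiko 1/9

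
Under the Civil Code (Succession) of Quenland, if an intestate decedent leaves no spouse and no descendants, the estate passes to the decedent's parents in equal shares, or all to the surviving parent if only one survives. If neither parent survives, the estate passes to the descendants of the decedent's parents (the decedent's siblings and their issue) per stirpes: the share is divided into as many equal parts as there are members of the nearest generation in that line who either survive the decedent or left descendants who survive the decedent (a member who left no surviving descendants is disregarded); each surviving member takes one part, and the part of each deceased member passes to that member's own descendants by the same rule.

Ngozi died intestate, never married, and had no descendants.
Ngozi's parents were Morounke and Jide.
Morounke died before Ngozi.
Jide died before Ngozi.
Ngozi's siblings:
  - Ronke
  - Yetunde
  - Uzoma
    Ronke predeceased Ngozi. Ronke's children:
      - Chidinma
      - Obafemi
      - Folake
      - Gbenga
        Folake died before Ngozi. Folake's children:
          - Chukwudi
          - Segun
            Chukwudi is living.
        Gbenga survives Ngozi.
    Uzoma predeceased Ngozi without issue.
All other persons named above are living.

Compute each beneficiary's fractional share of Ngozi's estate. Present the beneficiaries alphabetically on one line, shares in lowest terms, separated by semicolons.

Chidinma 1/8; Chukwudi 1/16; Gbenga 1/8; Obafemi 1/8; Segun 1/16; Yetunde 1/2

Neither parent survives and there are no descendants, so the estate passes to Ngozi's siblings and their issue per stirpes.
Uzoma left no surviving issue, so that branch lapses and is disregarded.
The estate is divided into 2 equal shares of 1/2 among Ronke, Yetunde.
Ronke predeceased; the 1/2 allotted to Ronke's branch passes to Ronke's issue by representation.
The 1/2 is divided into 4 equal shares of 1/8 among Chidinma, Obafemi, Folake, Gbenga.
Chidinma is living and takes 1/8.
Obafemi is living and takes 1/8.
Folake predeceased; the 1/8 allotted to Folake's branch passes to Folake's issue by representation.
The 1/8 is divided into 2 equal shares of 1/16 among Chukwudi, Segun.
Chukwudi is living and takes 1/16.
Segun is living and takes 1/16.
Gbenga is living and takes 1/8.
Yetunde is living and takes 1/2.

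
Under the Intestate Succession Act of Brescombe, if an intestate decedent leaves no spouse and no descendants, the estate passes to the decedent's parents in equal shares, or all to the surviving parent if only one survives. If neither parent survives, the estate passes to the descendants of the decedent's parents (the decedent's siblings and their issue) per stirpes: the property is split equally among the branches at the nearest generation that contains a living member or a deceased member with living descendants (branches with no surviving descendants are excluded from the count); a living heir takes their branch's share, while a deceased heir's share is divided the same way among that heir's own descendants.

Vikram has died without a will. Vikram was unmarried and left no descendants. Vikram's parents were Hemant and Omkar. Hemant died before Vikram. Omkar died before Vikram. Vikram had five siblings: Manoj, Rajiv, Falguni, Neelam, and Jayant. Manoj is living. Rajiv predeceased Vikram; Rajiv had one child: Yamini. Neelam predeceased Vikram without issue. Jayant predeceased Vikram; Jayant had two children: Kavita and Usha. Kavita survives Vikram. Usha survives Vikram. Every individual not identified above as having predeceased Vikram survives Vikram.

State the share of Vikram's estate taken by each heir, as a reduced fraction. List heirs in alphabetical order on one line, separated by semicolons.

Neither parent survives and there are no descendants, so the estate passes to Vikram's siblings and their issue per stirpes.
Neelam left no surviving issue, so that branch lapses and is disregarded.
The estate is divided into 4 equal shares of 1/4 among Manoj, Rajiv, Falguni, Jayant.
Manoj is living and takes 1/4.
Rajiv predeceased; the 1/4 allotted to Rajiv's branch passes to Rajiv's issue by representation.
Yamini is the sole taker at this level and receives the full 1/4.
Falguni is living and takes 1/4.
Jayant predeceased; the 1/4 allotted to Jayant's branch passes to Jayant's issue by representation.
The 1/4 is divided into 2 equal shares of 1/8 among Kavita, Usha.
Kavita is living and takes 1/8.
Usha is living and takes 1/8.

Falguni 1/4; Kavita 1/8; Manoj 1/4; Usha 1/8; Yamini 1/4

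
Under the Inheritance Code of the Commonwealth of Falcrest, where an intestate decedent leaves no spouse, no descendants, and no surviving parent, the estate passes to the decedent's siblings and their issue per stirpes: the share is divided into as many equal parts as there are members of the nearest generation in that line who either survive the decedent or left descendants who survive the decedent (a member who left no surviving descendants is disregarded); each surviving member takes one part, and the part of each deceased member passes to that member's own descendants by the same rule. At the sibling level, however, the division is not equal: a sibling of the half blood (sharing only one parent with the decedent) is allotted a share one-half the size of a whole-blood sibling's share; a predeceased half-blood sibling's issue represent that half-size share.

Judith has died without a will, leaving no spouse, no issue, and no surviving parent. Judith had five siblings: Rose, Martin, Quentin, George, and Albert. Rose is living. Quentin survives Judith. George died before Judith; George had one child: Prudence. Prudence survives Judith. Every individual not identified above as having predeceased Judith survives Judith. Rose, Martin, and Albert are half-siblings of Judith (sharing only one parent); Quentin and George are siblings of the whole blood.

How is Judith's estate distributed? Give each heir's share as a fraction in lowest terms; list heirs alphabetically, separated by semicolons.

Albert 1/7; Martin 1/7; Prudence 2/7; Quentin 2/7; Rose 1/7

No spouse, descendants, or parent survives, so the estate passes to Judith's siblings per stirpes.
Half-blood siblings count for one-half the weight of whole-blood siblings at the initial division.
Dividing 1 in proportion to weights (total weight 7/2): Rose (weight 1/2) → 1/7; Martin (weight 1/2) → 1/7; Quentin (weight 1) → 2/7; George (weight 1) → 2/7; Albert (weight 1/2) → 1/7.
Rose is living and takes 1/7.
Martin is living and takes 1/7.
Quentin is living and takes 2/7.
George predeceased; the 2/7 allotted to George's branch passes to George's issue by representation.
Prudence is the sole taker at this level and receives the full 2/7.
Albert is living and takes 1/7.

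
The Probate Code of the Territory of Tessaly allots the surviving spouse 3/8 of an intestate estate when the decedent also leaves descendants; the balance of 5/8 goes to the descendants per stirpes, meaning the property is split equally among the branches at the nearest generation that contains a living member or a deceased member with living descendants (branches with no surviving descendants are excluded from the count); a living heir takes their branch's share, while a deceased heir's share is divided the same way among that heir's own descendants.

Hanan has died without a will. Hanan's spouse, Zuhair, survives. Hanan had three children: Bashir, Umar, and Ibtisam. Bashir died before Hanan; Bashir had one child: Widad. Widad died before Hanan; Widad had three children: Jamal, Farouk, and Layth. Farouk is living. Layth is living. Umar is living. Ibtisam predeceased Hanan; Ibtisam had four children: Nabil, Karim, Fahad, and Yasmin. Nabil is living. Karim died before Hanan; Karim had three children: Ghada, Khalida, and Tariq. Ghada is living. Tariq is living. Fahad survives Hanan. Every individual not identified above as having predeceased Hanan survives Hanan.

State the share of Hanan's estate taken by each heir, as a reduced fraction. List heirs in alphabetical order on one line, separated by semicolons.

Fahad 5/96; Farouk 5/72; Ghada 5/288; Jamal 5/72; Khalida 5/288; Layth 5/72; Nabil 5/96; Tariq 5/288; Umar 5/24; Yasmin 5/96; Zuhair 3/8

Zuhair, as surviving spouse, takes 3/8.
The remaining 5/8 passes to Hanan's descendants per stirpes.
The 5/8 is divided into 3 equal shares of 5/24 among Bashir, Umar, Ibtisam.
Bashir predeceased; the 5/24 allotted to Bashir's branch passes to Bashir's issue by representation.
Widad's line is the sole branch at this level, so the full 5/24 passes to Widad's issue by representation.
The 5/24 is divided into 3 equal shares of 5/72 among Jamal, Farouk, Layth.
Jamal is living and takes 5/72.
Farouk is living and takes 5/72.
Layth is living and takes 5/72.
Umar is living and takes 5/24.
Ibtisam predeceased; the 5/24 allotted to Ibtisam's branch passes to Ibtisam's issue by representation.
The 5/24 is divided into 4 equal shares of 5/96 among Nabil, Karim, Fahad, Yasmin.
Nabil is living and takes 5/96.
Karim predeceased; the 5/96 allotted to Karim's branch passes to Karim's issue by representation.
The 5/96 is divided into 3 equal shares of 5/288 among Ghada, Khalida, Tariq.
Ghada is living and takes 5/288.
Khalida is living and takes 5/288.
Tariq is living and takes 5/288.
Fahad is living and takes 5/96.
Yasmin is living and takes 5/96.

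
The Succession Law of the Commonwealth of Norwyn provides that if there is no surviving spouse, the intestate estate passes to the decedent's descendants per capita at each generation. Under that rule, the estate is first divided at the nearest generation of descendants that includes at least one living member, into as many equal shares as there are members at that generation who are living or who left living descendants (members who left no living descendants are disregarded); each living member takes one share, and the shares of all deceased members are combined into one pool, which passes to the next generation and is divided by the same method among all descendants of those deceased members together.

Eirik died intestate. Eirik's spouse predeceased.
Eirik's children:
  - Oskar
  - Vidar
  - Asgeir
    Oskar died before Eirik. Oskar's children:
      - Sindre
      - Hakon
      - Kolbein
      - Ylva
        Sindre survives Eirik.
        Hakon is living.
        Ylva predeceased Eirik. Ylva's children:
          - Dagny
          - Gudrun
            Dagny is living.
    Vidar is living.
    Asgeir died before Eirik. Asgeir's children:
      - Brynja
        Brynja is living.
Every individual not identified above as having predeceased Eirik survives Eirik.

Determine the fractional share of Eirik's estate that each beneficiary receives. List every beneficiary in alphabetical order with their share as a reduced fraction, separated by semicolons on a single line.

There is no surviving spouse, so the entire estate passes to Eirik's descendants per capita at each generation.
At generation 1 (Oskar, Vidar, Asgeir) there are 3 shares of (1)/3 = 1/3 each.
Living: Vidar — each takes 1/3.
Deceased: Oskar and Asgeir. Their combined 2/3 is pooled and carried to generation 2.
At generation 2 (Sindre, Hakon, Kolbein, Ylva, Brynja) there are 5 shares of (2/3)/5 = 2/15 each.
Living: Sindre, Hakon, Kolbein, and Brynja — each takes 2/15.
Deceased: Ylva. That 2/15 share is carried to generation 3.
At generation 3 (Dagny, Gudrun) there are 2 shares of (2/15)/2 = 1/15 each.
Living: Dagny and Gudrun — each takes 1/15.

Brynja 2/15; Dagny 1/15; Gudrun 1/15; Hakon 2/15; Kolbein 2/15; Sindre 2/15; Vidar 1/3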